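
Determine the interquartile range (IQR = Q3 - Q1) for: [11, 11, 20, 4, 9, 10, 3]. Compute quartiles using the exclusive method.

7

Step 1: Sort the data: [3, 4, 9, 10, 11, 11, 20]
Step 2: n = 7
Step 3: Using the exclusive quartile method:
  Q1 = 4
  Q2 (median) = 10
  Q3 = 11
  IQR = Q3 - Q1 = 11 - 4 = 7
Step 4: IQR = 7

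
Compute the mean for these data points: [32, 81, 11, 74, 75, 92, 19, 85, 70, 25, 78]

58.3636

Step 1: Sum all values: 32 + 81 + 11 + 74 + 75 + 92 + 19 + 85 + 70 + 25 + 78 = 642
Step 2: Count the number of values: n = 11
Step 3: Mean = sum / n = 642 / 11 = 58.3636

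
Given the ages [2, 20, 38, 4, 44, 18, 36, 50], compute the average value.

26.5

Step 1: Sum all values: 2 + 20 + 38 + 4 + 44 + 18 + 36 + 50 = 212
Step 2: Count the number of values: n = 8
Step 3: Mean = sum / n = 212 / 8 = 26.5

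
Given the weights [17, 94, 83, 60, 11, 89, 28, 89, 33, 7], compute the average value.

51.1

Step 1: Sum all values: 17 + 94 + 83 + 60 + 11 + 89 + 28 + 89 + 33 + 7 = 511
Step 2: Count the number of values: n = 10
Step 3: Mean = sum / n = 511 / 10 = 51.1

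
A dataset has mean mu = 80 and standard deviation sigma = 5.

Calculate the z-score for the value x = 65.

-3

Step 1: Recall the z-score formula: z = (x - mu) / sigma
Step 2: Substitute values: z = (65 - 80) / 5
Step 3: z = -15 / 5 = -3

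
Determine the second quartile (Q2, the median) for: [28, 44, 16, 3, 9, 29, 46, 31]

28.5

Step 1: Sort the data: [3, 9, 16, 28, 29, 31, 44, 46]
Step 2: n = 8
Step 3: Q2 is the median. Since n is even, it is the average of the values at positions 4 and 5:
  Q2 = (28 + 29) / 2 = 28.5
Step 4: Q2 = 28.5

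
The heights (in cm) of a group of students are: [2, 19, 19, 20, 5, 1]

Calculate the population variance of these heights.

71

Step 1: Compute the mean: (2 + 19 + 19 + 20 + 5 + 1) / 6 = 11
Step 2: Compute squared deviations from the mean:
  (2 - 11)^2 = 81
  (19 - 11)^2 = 64
  (19 - 11)^2 = 64
  (20 - 11)^2 = 81
  (5 - 11)^2 = 36
  (1 - 11)^2 = 100
Step 3: Sum of squared deviations = 426
Step 4: Population variance = 426 / 6 = 71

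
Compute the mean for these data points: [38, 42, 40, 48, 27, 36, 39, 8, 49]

36.3333

Step 1: Sum all values: 38 + 42 + 40 + 48 + 27 + 36 + 39 + 8 + 49 = 327
Step 2: Count the number of values: n = 9
Step 3: Mean = sum / n = 327 / 9 = 36.3333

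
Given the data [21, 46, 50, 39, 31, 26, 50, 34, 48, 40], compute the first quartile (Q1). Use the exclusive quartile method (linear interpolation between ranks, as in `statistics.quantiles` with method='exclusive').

29.75

Step 1: Sort the data: [21, 26, 31, 34, 39, 40, 46, 48, 50, 50]
Step 2: n = 10
Step 3: Using the exclusive quartile method:
  Q1 = 29.75
  Q2 (median) = 39.5
  Q3 = 48.5
  IQR = Q3 - Q1 = 48.5 - 29.75 = 18.75
Step 4: Q1 = 29.75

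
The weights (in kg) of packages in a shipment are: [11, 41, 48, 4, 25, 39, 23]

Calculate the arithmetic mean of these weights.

27.2857

Step 1: Sum all values: 11 + 41 + 48 + 4 + 25 + 39 + 23 = 191
Step 2: Count the number of values: n = 7
Step 3: Mean = sum / n = 191 / 7 = 27.2857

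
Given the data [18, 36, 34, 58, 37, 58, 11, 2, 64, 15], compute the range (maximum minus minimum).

62

Step 1: Identify the maximum value: max = 64
Step 2: Identify the minimum value: min = 2
Step 3: Range = max - min = 64 - 2 = 62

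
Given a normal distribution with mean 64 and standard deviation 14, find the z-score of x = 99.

2.5

Step 1: Recall the z-score formula: z = (x - mu) / sigma
Step 2: Substitute values: z = (99 - 64) / 14
Step 3: z = 35 / 14 = 2.5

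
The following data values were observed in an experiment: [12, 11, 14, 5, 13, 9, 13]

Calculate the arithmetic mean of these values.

11

Step 1: Sum all values: 12 + 11 + 14 + 5 + 13 + 9 + 13 = 77
Step 2: Count the number of values: n = 7
Step 3: Mean = sum / n = 77 / 7 = 11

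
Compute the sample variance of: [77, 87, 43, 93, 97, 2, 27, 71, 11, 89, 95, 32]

1235.3333

Step 1: Compute the mean: (77 + 87 + 43 + 93 + 97 + 2 + 27 + 71 + 11 + 89 + 95 + 32) / 12 = 60.3333
Step 2: Compute squared deviations from the mean:
  (77 - 60.3333)^2 = 277.7778
  (87 - 60.3333)^2 = 711.1111
  (43 - 60.3333)^2 = 300.4444
  (93 - 60.3333)^2 = 1067.1111
  (97 - 60.3333)^2 = 1344.4444
  (2 - 60.3333)^2 = 3402.7778
  (27 - 60.3333)^2 = 1111.1111
  (71 - 60.3333)^2 = 113.7778
  (11 - 60.3333)^2 = 2433.7778
  (89 - 60.3333)^2 = 821.7778
  (95 - 60.3333)^2 = 1201.7778
  (32 - 60.3333)^2 = 802.7778
Step 3: Sum of squared deviations = 13588.6667
Step 4: Sample variance = 13588.6667 / 11 = 1235.3333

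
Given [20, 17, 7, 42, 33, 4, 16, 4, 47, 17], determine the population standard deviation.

14.4641

Step 1: Compute the mean: 20.7
Step 2: Sum of squared deviations from the mean: 2092.1
Step 3: Population variance = 2092.1 / 10 = 209.21
Step 4: Standard deviation = sqrt(209.21) = 14.4641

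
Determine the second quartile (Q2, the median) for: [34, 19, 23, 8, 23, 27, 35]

23

Step 1: Sort the data: [8, 19, 23, 23, 27, 34, 35]
Step 2: n = 7
Step 3: Q2 is the median. Since n is odd, it is the middle value at position 4: 23
Step 4: Q2 = 23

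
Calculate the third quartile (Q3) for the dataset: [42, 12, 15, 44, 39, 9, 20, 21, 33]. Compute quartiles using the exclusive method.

40.5

Step 1: Sort the data: [9, 12, 15, 20, 21, 33, 39, 42, 44]
Step 2: n = 9
Step 3: Using the exclusive quartile method:
  Q1 = 13.5
  Q2 (median) = 21
  Q3 = 40.5
  IQR = Q3 - Q1 = 40.5 - 13.5 = 27
Step 4: Q3 = 40.5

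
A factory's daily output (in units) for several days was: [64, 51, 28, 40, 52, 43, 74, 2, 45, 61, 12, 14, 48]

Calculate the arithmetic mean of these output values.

41.0769

Step 1: Sum all values: 64 + 51 + 28 + 40 + 52 + 43 + 74 + 2 + 45 + 61 + 12 + 14 + 48 = 534
Step 2: Count the number of values: n = 13
Step 3: Mean = sum / n = 534 / 13 = 41.0769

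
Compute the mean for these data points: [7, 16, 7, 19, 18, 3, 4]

10.5714

Step 1: Sum all values: 7 + 16 + 7 + 19 + 18 + 3 + 4 = 74
Step 2: Count the number of values: n = 7
Step 3: Mean = sum / n = 74 / 7 = 10.5714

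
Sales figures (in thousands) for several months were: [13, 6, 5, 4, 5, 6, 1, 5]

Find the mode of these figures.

5

Step 1: Count the frequency of each value:
  1: appears 1 time(s)
  4: appears 1 time(s)
  5: appears 3 time(s)
  6: appears 2 time(s)
  13: appears 1 time(s)
Step 2: The value 5 appears most frequently (3 times).
Step 3: Mode = 5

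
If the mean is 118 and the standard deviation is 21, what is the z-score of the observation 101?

-0.8095

Step 1: Recall the z-score formula: z = (x - mu) / sigma
Step 2: Substitute values: z = (101 - 118) / 21
Step 3: z = -17 / 21 = -0.8095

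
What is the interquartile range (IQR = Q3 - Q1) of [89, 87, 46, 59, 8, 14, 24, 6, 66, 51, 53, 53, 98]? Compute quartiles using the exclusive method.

57.5

Step 1: Sort the data: [6, 8, 14, 24, 46, 51, 53, 53, 59, 66, 87, 89, 98]
Step 2: n = 13
Step 3: Using the exclusive quartile method:
  Q1 = 19
  Q2 (median) = 53
  Q3 = 76.5
  IQR = Q3 - Q1 = 76.5 - 19 = 57.5
Step 4: IQR = 57.5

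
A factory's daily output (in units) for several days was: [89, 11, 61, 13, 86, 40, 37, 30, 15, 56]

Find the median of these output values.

38.5

Step 1: Sort the data in ascending order: [11, 13, 15, 30, 37, 40, 56, 61, 86, 89]
Step 2: The number of values is n = 10.
Step 3: Since n is even, the median is the average of positions 5 and 6:
  Median = (37 + 40) / 2 = 38.5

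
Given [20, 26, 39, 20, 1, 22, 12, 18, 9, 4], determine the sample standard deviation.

11.1699

Step 1: Compute the mean: 17.1
Step 2: Sum of squared deviations from the mean: 1122.9
Step 3: Sample variance = 1122.9 / 9 = 124.7667
Step 4: Standard deviation = sqrt(124.7667) = 11.1699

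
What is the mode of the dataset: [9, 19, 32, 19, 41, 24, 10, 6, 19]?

19

Step 1: Count the frequency of each value:
  6: appears 1 time(s)
  9: appears 1 time(s)
  10: appears 1 time(s)
  19: appears 3 time(s)
  24: appears 1 time(s)
  32: appears 1 time(s)
  41: appears 1 time(s)
Step 2: The value 19 appears most frequently (3 times).
Step 3: Mode = 19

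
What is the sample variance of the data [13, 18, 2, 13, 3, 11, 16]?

37.8095

Step 1: Compute the mean: (13 + 18 + 2 + 13 + 3 + 11 + 16) / 7 = 10.8571
Step 2: Compute squared deviations from the mean:
  (13 - 10.8571)^2 = 4.5918
  (18 - 10.8571)^2 = 51.0204
  (2 - 10.8571)^2 = 78.449
  (13 - 10.8571)^2 = 4.5918
  (3 - 10.8571)^2 = 61.7347
  (11 - 10.8571)^2 = 0.0204
  (16 - 10.8571)^2 = 26.449
Step 3: Sum of squared deviations = 226.8571
Step 4: Sample variance = 226.8571 / 6 = 37.8095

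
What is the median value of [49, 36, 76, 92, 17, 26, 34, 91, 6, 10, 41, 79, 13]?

36

Step 1: Sort the data in ascending order: [6, 10, 13, 17, 26, 34, 36, 41, 49, 76, 79, 91, 92]
Step 2: The number of values is n = 13.
Step 3: Since n is odd, the median is the middle value at position 7: 36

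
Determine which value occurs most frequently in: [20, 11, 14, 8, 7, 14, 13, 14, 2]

14

Step 1: Count the frequency of each value:
  2: appears 1 time(s)
  7: appears 1 time(s)
  8: appears 1 time(s)
  11: appears 1 time(s)
  13: appears 1 time(s)
  14: appears 3 time(s)
  20: appears 1 time(s)
Step 2: The value 14 appears most frequently (3 times).
Step 3: Mode = 14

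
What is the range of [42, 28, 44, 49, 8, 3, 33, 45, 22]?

46

Step 1: Identify the maximum value: max = 49
Step 2: Identify the minimum value: min = 3
Step 3: Range = max - min = 49 - 3 = 46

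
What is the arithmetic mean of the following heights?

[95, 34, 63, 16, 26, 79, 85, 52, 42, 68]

56

Step 1: Sum all values: 95 + 34 + 63 + 16 + 26 + 79 + 85 + 52 + 42 + 68 = 560
Step 2: Count the number of values: n = 10
Step 3: Mean = sum / n = 560 / 10 = 56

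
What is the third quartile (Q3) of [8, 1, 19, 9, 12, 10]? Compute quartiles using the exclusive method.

13.75

Step 1: Sort the data: [1, 8, 9, 10, 12, 19]
Step 2: n = 6
Step 3: Using the exclusive quartile method:
  Q1 = 6.25
  Q2 (median) = 9.5
  Q3 = 13.75
  IQR = Q3 - Q1 = 13.75 - 6.25 = 7.5
Step 4: Q3 = 13.75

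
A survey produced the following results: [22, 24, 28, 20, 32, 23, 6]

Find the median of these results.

23

Step 1: Sort the data in ascending order: [6, 20, 22, 23, 24, 28, 32]
Step 2: The number of values is n = 7.
Step 3: Since n is odd, the median is the middle value at position 4: 23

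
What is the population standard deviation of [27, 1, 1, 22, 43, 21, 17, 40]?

14.5602

Step 1: Compute the mean: 21.5
Step 2: Sum of squared deviations from the mean: 1696
Step 3: Population variance = 1696 / 8 = 212
Step 4: Standard deviation = sqrt(212) = 14.5602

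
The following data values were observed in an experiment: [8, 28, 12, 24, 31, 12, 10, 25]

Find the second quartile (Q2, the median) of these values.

18

Step 1: Sort the data: [8, 10, 12, 12, 24, 25, 28, 31]
Step 2: n = 8
Step 3: Q2 is the median. Since n is even, it is the average of the values at positions 4 and 5:
  Q2 = (12 + 24) / 2 = 18
Step 4: Q2 = 18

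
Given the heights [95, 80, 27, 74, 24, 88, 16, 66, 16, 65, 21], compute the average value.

52

Step 1: Sum all values: 95 + 80 + 27 + 74 + 24 + 88 + 16 + 66 + 16 + 65 + 21 = 572
Step 2: Count the number of values: n = 11
Step 3: Mean = sum / n = 572 / 11 = 52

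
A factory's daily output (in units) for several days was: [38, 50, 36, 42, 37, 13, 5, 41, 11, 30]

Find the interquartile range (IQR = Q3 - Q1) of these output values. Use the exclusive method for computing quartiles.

28.75

Step 1: Sort the data: [5, 11, 13, 30, 36, 37, 38, 41, 42, 50]
Step 2: n = 10
Step 3: Using the exclusive quartile method:
  Q1 = 12.5
  Q2 (median) = 36.5
  Q3 = 41.25
  IQR = Q3 - Q1 = 41.25 - 12.5 = 28.75
Step 4: IQR = 28.75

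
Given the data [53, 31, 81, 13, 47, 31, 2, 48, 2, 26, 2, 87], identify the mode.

2

Step 1: Count the frequency of each value:
  2: appears 3 time(s)
  13: appears 1 time(s)
  26: appears 1 time(s)
  31: appears 2 time(s)
  47: appears 1 time(s)
  48: appears 1 time(s)
  53: appears 1 time(s)
  81: appears 1 time(s)
  87: appears 1 time(s)
Step 2: The value 2 appears most frequently (3 times).
Step 3: Mode = 2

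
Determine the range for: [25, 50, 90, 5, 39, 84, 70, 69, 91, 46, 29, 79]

86

Step 1: Identify the maximum value: max = 91
Step 2: Identify the minimum value: min = 5
Step 3: Range = max - min = 91 - 5 = 86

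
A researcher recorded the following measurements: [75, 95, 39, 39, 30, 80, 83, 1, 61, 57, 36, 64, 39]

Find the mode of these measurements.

39

Step 1: Count the frequency of each value:
  1: appears 1 time(s)
  30: appears 1 time(s)
  36: appears 1 time(s)
  39: appears 3 time(s)
  57: appears 1 time(s)
  61: appears 1 time(s)
  64: appears 1 time(s)
  75: appears 1 time(s)
  80: appears 1 time(s)
  83: appears 1 time(s)
  95: appears 1 time(s)
Step 2: The value 39 appears most frequently (3 times).
Step 3: Mode = 39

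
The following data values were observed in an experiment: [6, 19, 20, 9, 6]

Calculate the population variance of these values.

38.8

Step 1: Compute the mean: (6 + 19 + 20 + 9 + 6) / 5 = 12
Step 2: Compute squared deviations from the mean:
  (6 - 12)^2 = 36
  (19 - 12)^2 = 49
  (20 - 12)^2 = 64
  (9 - 12)^2 = 9
  (6 - 12)^2 = 36
Step 3: Sum of squared deviations = 194
Step 4: Population variance = 194 / 5 = 38.8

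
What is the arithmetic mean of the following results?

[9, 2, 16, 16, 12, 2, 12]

9.8571

Step 1: Sum all values: 9 + 2 + 16 + 16 + 12 + 2 + 12 = 69
Step 2: Count the number of values: n = 7
Step 3: Mean = sum / n = 69 / 7 = 9.8571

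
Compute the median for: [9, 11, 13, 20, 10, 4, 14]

11

Step 1: Sort the data in ascending order: [4, 9, 10, 11, 13, 14, 20]
Step 2: The number of values is n = 7.
Step 3: Since n is odd, the median is the middle value at position 4: 11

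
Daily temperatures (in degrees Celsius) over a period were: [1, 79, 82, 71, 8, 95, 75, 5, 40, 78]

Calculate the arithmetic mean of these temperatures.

53.4

Step 1: Sum all values: 1 + 79 + 82 + 71 + 8 + 95 + 75 + 5 + 40 + 78 = 534
Step 2: Count the number of values: n = 10
Step 3: Mean = sum / n = 534 / 10 = 53.4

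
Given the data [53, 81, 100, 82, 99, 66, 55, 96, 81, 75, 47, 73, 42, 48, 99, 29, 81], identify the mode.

81

Step 1: Count the frequency of each value:
  29: appears 1 time(s)
  42: appears 1 time(s)
  47: appears 1 time(s)
  48: appears 1 time(s)
  53: appears 1 time(s)
  55: appears 1 time(s)
  66: appears 1 time(s)
  73: appears 1 time(s)
  75: appears 1 time(s)
  81: appears 3 time(s)
  82: appears 1 time(s)
  96: appears 1 time(s)
  99: appears 2 time(s)
  100: appears 1 time(s)
Step 2: The value 81 appears most frequently (3 times).
Step 3: Mode = 81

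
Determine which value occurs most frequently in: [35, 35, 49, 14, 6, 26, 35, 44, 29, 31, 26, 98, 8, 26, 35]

35

Step 1: Count the frequency of each value:
  6: appears 1 time(s)
  8: appears 1 time(s)
  14: appears 1 time(s)
  26: appears 3 time(s)
  29: appears 1 time(s)
  31: appears 1 time(s)
  35: appears 4 time(s)
  44: appears 1 time(s)
  49: appears 1 time(s)
  98: appears 1 time(s)
Step 2: The value 35 appears most frequently (4 times).
Step 3: Mode = 35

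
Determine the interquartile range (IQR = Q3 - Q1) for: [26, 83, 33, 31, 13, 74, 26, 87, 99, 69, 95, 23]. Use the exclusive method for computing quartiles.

60

Step 1: Sort the data: [13, 23, 26, 26, 31, 33, 69, 74, 83, 87, 95, 99]
Step 2: n = 12
Step 3: Using the exclusive quartile method:
  Q1 = 26
  Q2 (median) = 51
  Q3 = 86
  IQR = Q3 - Q1 = 86 - 26 = 60
Step 4: IQR = 60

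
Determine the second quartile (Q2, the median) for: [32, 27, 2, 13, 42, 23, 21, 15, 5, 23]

22

Step 1: Sort the data: [2, 5, 13, 15, 21, 23, 23, 27, 32, 42]
Step 2: n = 10
Step 3: Q2 is the median. Since n is even, it is the average of the values at positions 5 and 6:
  Q2 = (21 + 23) / 2 = 22
Step 4: Q2 = 22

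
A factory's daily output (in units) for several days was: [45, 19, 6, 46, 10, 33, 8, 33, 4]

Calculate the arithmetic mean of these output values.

22.6667

Step 1: Sum all values: 45 + 19 + 6 + 46 + 10 + 33 + 8 + 33 + 4 = 204
Step 2: Count the number of values: n = 9
Step 3: Mean = sum / n = 204 / 9 = 22.6667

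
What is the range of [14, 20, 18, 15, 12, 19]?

8

Step 1: Identify the maximum value: max = 20
Step 2: Identify the minimum value: min = 12
Step 3: Range = max - min = 20 - 12 = 8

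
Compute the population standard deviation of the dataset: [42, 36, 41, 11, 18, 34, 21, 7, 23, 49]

13.4521

Step 1: Compute the mean: 28.2
Step 2: Sum of squared deviations from the mean: 1809.6
Step 3: Population variance = 1809.6 / 10 = 180.96
Step 4: Standard deviation = sqrt(180.96) = 13.4521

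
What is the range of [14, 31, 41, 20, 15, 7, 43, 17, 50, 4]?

46

Step 1: Identify the maximum value: max = 50
Step 2: Identify the minimum value: min = 4
Step 3: Range = max - min = 50 - 4 = 46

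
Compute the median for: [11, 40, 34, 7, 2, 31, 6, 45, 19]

19

Step 1: Sort the data in ascending order: [2, 6, 7, 11, 19, 31, 34, 40, 45]
Step 2: The number of values is n = 9.
Step 3: Since n is odd, the median is the middle value at position 5: 19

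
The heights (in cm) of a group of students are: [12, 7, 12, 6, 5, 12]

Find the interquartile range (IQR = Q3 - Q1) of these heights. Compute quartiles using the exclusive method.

6.25

Step 1: Sort the data: [5, 6, 7, 12, 12, 12]
Step 2: n = 6
Step 3: Using the exclusive quartile method:
  Q1 = 5.75
  Q2 (median) = 9.5
  Q3 = 12
  IQR = Q3 - Q1 = 12 - 5.75 = 6.25
Step 4: IQR = 6.25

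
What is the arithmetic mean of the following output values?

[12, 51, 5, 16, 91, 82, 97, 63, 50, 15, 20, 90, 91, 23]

50.4286

Step 1: Sum all values: 12 + 51 + 5 + 16 + 91 + 82 + 97 + 63 + 50 + 15 + 20 + 90 + 91 + 23 = 706
Step 2: Count the number of values: n = 14
Step 3: Mean = sum / n = 706 / 14 = 50.4286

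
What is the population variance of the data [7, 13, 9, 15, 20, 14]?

17.6667

Step 1: Compute the mean: (7 + 13 + 9 + 15 + 20 + 14) / 6 = 13
Step 2: Compute squared deviations from the mean:
  (7 - 13)^2 = 36
  (13 - 13)^2 = 0
  (9 - 13)^2 = 16
  (15 - 13)^2 = 4
  (20 - 13)^2 = 49
  (14 - 13)^2 = 1
Step 3: Sum of squared deviations = 106
Step 4: Population variance = 106 / 6 = 17.6667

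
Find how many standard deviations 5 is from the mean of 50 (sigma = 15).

-3

Step 1: Recall the z-score formula: z = (x - mu) / sigma
Step 2: Substitute values: z = (5 - 50) / 15
Step 3: z = -45 / 15 = -3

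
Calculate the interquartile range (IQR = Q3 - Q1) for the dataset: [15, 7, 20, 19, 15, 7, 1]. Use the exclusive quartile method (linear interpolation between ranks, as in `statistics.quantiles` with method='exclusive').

12

Step 1: Sort the data: [1, 7, 7, 15, 15, 19, 20]
Step 2: n = 7
Step 3: Using the exclusive quartile method:
  Q1 = 7
  Q2 (median) = 15
  Q3 = 19
  IQR = Q3 - Q1 = 19 - 7 = 12
Step 4: IQR = 12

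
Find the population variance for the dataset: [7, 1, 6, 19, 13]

38.56

Step 1: Compute the mean: (7 + 1 + 6 + 19 + 13) / 5 = 9.2
Step 2: Compute squared deviations from the mean:
  (7 - 9.2)^2 = 4.84
  (1 - 9.2)^2 = 67.24
  (6 - 9.2)^2 = 10.24
  (19 - 9.2)^2 = 96.04
  (13 - 9.2)^2 = 14.44
Step 3: Sum of squared deviations = 192.8
Step 4: Population variance = 192.8 / 5 = 38.56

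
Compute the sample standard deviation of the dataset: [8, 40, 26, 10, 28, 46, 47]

16.049

Step 1: Compute the mean: 29.2857
Step 2: Sum of squared deviations from the mean: 1545.4286
Step 3: Sample variance = 1545.4286 / 6 = 257.5714
Step 4: Standard deviation = sqrt(257.5714) = 16.049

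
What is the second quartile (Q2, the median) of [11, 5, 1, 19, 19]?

11

Step 1: Sort the data: [1, 5, 11, 19, 19]
Step 2: n = 5
Step 3: Q2 is the median. Since n is odd, it is the middle value at position 3: 11
Step 4: Q2 = 11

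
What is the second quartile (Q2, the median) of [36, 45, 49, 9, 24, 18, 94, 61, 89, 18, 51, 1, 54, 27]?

40.5

Step 1: Sort the data: [1, 9, 18, 18, 24, 27, 36, 45, 49, 51, 54, 61, 89, 94]
Step 2: n = 14
Step 3: Q2 is the median. Since n is even, it is the average of the values at positions 7 and 8:
  Q2 = (36 + 45) / 2 = 40.5
Step 4: Q2 = 40.5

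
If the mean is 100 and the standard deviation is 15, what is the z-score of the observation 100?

0

Step 1: Recall the z-score formula: z = (x - mu) / sigma
Step 2: Substitute values: z = (100 - 100) / 15
Step 3: z = 0 / 15 = 0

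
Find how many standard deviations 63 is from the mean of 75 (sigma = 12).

-1

Step 1: Recall the z-score formula: z = (x - mu) / sigma
Step 2: Substitute values: z = (63 - 75) / 12
Step 3: z = -12 / 12 = -1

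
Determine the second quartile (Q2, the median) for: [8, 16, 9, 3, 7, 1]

7.5

Step 1: Sort the data: [1, 3, 7, 8, 9, 16]
Step 2: n = 6
Step 3: Q2 is the median. Since n is even, it is the average of the values at positions 3 and 4:
  Q2 = (7 + 8) / 2 = 7.5
Step 4: Q2 = 7.5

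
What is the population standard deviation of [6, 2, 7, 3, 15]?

4.5869

Step 1: Compute the mean: 6.6
Step 2: Sum of squared deviations from the mean: 105.2
Step 3: Population variance = 105.2 / 5 = 21.04
Step 4: Standard deviation = sqrt(21.04) = 4.5869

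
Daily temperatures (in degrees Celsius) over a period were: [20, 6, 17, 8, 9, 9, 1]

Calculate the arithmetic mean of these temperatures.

10

Step 1: Sum all values: 20 + 6 + 17 + 8 + 9 + 9 + 1 = 70
Step 2: Count the number of values: n = 7
Step 3: Mean = sum / n = 70 / 7 = 10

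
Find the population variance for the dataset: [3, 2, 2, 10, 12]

18.56

Step 1: Compute the mean: (3 + 2 + 2 + 10 + 12) / 5 = 5.8
Step 2: Compute squared deviations from the mean:
  (3 - 5.8)^2 = 7.84
  (2 - 5.8)^2 = 14.44
  (2 - 5.8)^2 = 14.44
  (10 - 5.8)^2 = 17.64
  (12 - 5.8)^2 = 38.44
Step 3: Sum of squared deviations = 92.8
Step 4: Population variance = 92.8 / 5 = 18.56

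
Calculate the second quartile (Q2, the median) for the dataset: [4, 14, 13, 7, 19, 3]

10

Step 1: Sort the data: [3, 4, 7, 13, 14, 19]
Step 2: n = 6
Step 3: Q2 is the median. Since n is even, it is the average of the values at positions 3 and 4:
  Q2 = (7 + 13) / 2 = 10
Step 4: Q2 = 10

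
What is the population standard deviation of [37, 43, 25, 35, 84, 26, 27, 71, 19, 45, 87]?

23.137

Step 1: Compute the mean: 45.3636
Step 2: Sum of squared deviations from the mean: 5888.5455
Step 3: Population variance = 5888.5455 / 11 = 535.3223
Step 4: Standard deviation = sqrt(535.3223) = 23.137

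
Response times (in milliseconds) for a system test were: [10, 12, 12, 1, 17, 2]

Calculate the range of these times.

16

Step 1: Identify the maximum value: max = 17
Step 2: Identify the minimum value: min = 1
Step 3: Range = max - min = 17 - 1 = 16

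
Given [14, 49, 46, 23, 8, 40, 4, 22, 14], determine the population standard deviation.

15.7206

Step 1: Compute the mean: 24.4444
Step 2: Sum of squared deviations from the mean: 2224.2222
Step 3: Population variance = 2224.2222 / 9 = 247.1358
Step 4: Standard deviation = sqrt(247.1358) = 15.7206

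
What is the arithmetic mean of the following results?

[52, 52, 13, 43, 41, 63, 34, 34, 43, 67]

44.2

Step 1: Sum all values: 52 + 52 + 13 + 43 + 41 + 63 + 34 + 34 + 43 + 67 = 442
Step 2: Count the number of values: n = 10
Step 3: Mean = sum / n = 442 / 10 = 44.2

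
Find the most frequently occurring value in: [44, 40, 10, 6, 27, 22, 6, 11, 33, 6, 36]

6

Step 1: Count the frequency of each value:
  6: appears 3 time(s)
  10: appears 1 time(s)
  11: appears 1 time(s)
  22: appears 1 time(s)
  27: appears 1 time(s)
  33: appears 1 time(s)
  36: appears 1 time(s)
  40: appears 1 time(s)
  44: appears 1 time(s)
Step 2: The value 6 appears most frequently (3 times).
Step 3: Mode = 6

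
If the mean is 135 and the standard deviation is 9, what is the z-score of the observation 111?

-2.6667

Step 1: Recall the z-score formula: z = (x - mu) / sigma
Step 2: Substitute values: z = (111 - 135) / 9
Step 3: z = -24 / 9 = -2.6667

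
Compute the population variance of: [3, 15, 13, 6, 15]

24.64

Step 1: Compute the mean: (3 + 15 + 13 + 6 + 15) / 5 = 10.4
Step 2: Compute squared deviations from the mean:
  (3 - 10.4)^2 = 54.76
  (15 - 10.4)^2 = 21.16
  (13 - 10.4)^2 = 6.76
  (6 - 10.4)^2 = 19.36
  (15 - 10.4)^2 = 21.16
Step 3: Sum of squared deviations = 123.2
Step 4: Population variance = 123.2 / 5 = 24.64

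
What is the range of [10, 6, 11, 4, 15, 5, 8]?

11

Step 1: Identify the maximum value: max = 15
Step 2: Identify the minimum value: min = 4
Step 3: Range = max - min = 15 - 4 = 11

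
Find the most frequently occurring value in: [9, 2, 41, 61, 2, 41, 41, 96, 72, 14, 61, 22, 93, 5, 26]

41

Step 1: Count the frequency of each value:
  2: appears 2 time(s)
  5: appears 1 time(s)
  9: appears 1 time(s)
  14: appears 1 time(s)
  22: appears 1 time(s)
  26: appears 1 time(s)
  41: appears 3 time(s)
  61: appears 2 time(s)
  72: appears 1 time(s)
  93: appears 1 time(s)
  96: appears 1 time(s)
Step 2: The value 41 appears most frequently (3 times).
Step 3: Mode = 41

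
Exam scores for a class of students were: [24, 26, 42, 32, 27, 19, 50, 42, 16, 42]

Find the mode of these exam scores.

42

Step 1: Count the frequency of each value:
  16: appears 1 time(s)
  19: appears 1 time(s)
  24: appears 1 time(s)
  26: appears 1 time(s)
  27: appears 1 time(s)
  32: appears 1 time(s)
  42: appears 3 time(s)
  50: appears 1 time(s)
Step 2: The value 42 appears most frequently (3 times).
Step 3: Mode = 42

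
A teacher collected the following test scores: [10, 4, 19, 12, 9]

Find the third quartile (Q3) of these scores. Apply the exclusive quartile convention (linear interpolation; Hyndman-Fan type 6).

15.5

Step 1: Sort the data: [4, 9, 10, 12, 19]
Step 2: n = 5
Step 3: Using the exclusive quartile method:
  Q1 = 6.5
  Q2 (median) = 10
  Q3 = 15.5
  IQR = Q3 - Q1 = 15.5 - 6.5 = 9
Step 4: Q3 = 15.5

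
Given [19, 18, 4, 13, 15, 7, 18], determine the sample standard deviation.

5.8554

Step 1: Compute the mean: 13.4286
Step 2: Sum of squared deviations from the mean: 205.7143
Step 3: Sample variance = 205.7143 / 6 = 34.2857
Step 4: Standard deviation = sqrt(34.2857) = 5.8554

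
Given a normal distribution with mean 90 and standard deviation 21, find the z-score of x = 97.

0.3333

Step 1: Recall the z-score formula: z = (x - mu) / sigma
Step 2: Substitute values: z = (97 - 90) / 21
Step 3: z = 7 / 21 = 0.3333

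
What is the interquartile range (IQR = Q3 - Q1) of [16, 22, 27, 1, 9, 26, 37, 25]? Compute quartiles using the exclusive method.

16

Step 1: Sort the data: [1, 9, 16, 22, 25, 26, 27, 37]
Step 2: n = 8
Step 3: Using the exclusive quartile method:
  Q1 = 10.75
  Q2 (median) = 23.5
  Q3 = 26.75
  IQR = Q3 - Q1 = 26.75 - 10.75 = 16
Step 4: IQR = 16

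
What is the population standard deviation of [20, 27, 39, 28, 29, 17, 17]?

7.3429

Step 1: Compute the mean: 25.2857
Step 2: Sum of squared deviations from the mean: 377.4286
Step 3: Population variance = 377.4286 / 7 = 53.9184
Step 4: Standard deviation = sqrt(53.9184) = 7.3429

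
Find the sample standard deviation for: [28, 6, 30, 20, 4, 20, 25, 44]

12.9883

Step 1: Compute the mean: 22.125
Step 2: Sum of squared deviations from the mean: 1180.875
Step 3: Sample variance = 1180.875 / 7 = 168.6964
Step 4: Standard deviation = sqrt(168.6964) = 12.9883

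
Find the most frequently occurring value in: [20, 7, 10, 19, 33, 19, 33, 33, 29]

33

Step 1: Count the frequency of each value:
  7: appears 1 time(s)
  10: appears 1 time(s)
  19: appears 2 time(s)
  20: appears 1 time(s)
  29: appears 1 time(s)
  33: appears 3 time(s)
Step 2: The value 33 appears most frequently (3 times).
Step 3: Mode = 33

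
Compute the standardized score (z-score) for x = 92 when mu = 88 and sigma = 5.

0.8

Step 1: Recall the z-score formula: z = (x - mu) / sigma
Step 2: Substitute values: z = (92 - 88) / 5
Step 3: z = 4 / 5 = 0.8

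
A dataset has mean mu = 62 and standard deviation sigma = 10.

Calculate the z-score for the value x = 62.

0

Step 1: Recall the z-score formula: z = (x - mu) / sigma
Step 2: Substitute values: z = (62 - 62) / 10
Step 3: z = 0 / 10 = 0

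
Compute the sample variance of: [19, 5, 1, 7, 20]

73.8

Step 1: Compute the mean: (19 + 5 + 1 + 7 + 20) / 5 = 10.4
Step 2: Compute squared deviations from the mean:
  (19 - 10.4)^2 = 73.96
  (5 - 10.4)^2 = 29.16
  (1 - 10.4)^2 = 88.36
  (7 - 10.4)^2 = 11.56
  (20 - 10.4)^2 = 92.16
Step 3: Sum of squared deviations = 295.2
Step 4: Sample variance = 295.2 / 4 = 73.8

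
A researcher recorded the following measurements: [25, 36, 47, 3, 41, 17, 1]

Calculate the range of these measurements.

46

Step 1: Identify the maximum value: max = 47
Step 2: Identify the minimum value: min = 1
Step 3: Range = max - min = 47 - 1 = 46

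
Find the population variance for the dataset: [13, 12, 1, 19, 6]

38.16

Step 1: Compute the mean: (13 + 12 + 1 + 19 + 6) / 5 = 10.2
Step 2: Compute squared deviations from the mean:
  (13 - 10.2)^2 = 7.84
  (12 - 10.2)^2 = 3.24
  (1 - 10.2)^2 = 84.64
  (19 - 10.2)^2 = 77.44
  (6 - 10.2)^2 = 17.64
Step 3: Sum of squared deviations = 190.8
Step 4: Population variance = 190.8 / 5 = 38.16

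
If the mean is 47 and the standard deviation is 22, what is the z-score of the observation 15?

-1.4545

Step 1: Recall the z-score formula: z = (x - mu) / sigma
Step 2: Substitute values: z = (15 - 47) / 22
Step 3: z = -32 / 22 = -1.4545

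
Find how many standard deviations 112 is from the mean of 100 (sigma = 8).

1.5

Step 1: Recall the z-score formula: z = (x - mu) / sigma
Step 2: Substitute values: z = (112 - 100) / 8
Step 3: z = 12 / 8 = 1.5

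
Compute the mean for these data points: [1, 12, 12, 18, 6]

9.8

Step 1: Sum all values: 1 + 12 + 12 + 18 + 6 = 49
Step 2: Count the number of values: n = 5
Step 3: Mean = sum / n = 49 / 5 = 9.8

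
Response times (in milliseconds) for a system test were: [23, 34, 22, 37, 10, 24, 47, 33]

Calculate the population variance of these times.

112.4375

Step 1: Compute the mean: (23 + 34 + 22 + 37 + 10 + 24 + 47 + 33) / 8 = 28.75
Step 2: Compute squared deviations from the mean:
  (23 - 28.75)^2 = 33.0625
  (34 - 28.75)^2 = 27.5625
  (22 - 28.75)^2 = 45.5625
  (37 - 28.75)^2 = 68.0625
  (10 - 28.75)^2 = 351.5625
  (24 - 28.75)^2 = 22.5625
  (47 - 28.75)^2 = 333.0625
  (33 - 28.75)^2 = 18.0625
Step 3: Sum of squared deviations = 899.5
Step 4: Population variance = 899.5 / 8 = 112.4375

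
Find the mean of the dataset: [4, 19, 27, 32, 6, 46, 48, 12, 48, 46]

28.8

Step 1: Sum all values: 4 + 19 + 27 + 32 + 6 + 46 + 48 + 12 + 48 + 46 = 288
Step 2: Count the number of values: n = 10
Step 3: Mean = sum / n = 288 / 10 = 28.8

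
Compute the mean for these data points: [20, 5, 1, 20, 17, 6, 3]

10.2857

Step 1: Sum all values: 20 + 5 + 1 + 20 + 17 + 6 + 3 = 72
Step 2: Count the number of values: n = 7
Step 3: Mean = sum / n = 72 / 7 = 10.2857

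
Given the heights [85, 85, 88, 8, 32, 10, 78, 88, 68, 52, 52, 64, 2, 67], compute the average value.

55.6429

Step 1: Sum all values: 85 + 85 + 88 + 8 + 32 + 10 + 78 + 88 + 68 + 52 + 52 + 64 + 2 + 67 = 779
Step 2: Count the number of values: n = 14
Step 3: Mean = sum / n = 779 / 14 = 55.6429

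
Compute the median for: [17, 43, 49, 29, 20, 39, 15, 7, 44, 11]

24.5

Step 1: Sort the data in ascending order: [7, 11, 15, 17, 20, 29, 39, 43, 44, 49]
Step 2: The number of values is n = 10.
Step 3: Since n is even, the median is the average of positions 5 and 6:
  Median = (20 + 29) / 2 = 24.5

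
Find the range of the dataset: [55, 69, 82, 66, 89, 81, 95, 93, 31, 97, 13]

84

Step 1: Identify the maximum value: max = 97
Step 2: Identify the minimum value: min = 13
Step 3: Range = max - min = 97 - 13 = 84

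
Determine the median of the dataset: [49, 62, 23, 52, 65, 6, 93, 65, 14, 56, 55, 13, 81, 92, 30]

55

Step 1: Sort the data in ascending order: [6, 13, 14, 23, 30, 49, 52, 55, 56, 62, 65, 65, 81, 92, 93]
Step 2: The number of values is n = 15.
Step 3: Since n is odd, the median is the middle value at position 8: 55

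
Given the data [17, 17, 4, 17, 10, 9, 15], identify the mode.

17

Step 1: Count the frequency of each value:
  4: appears 1 time(s)
  9: appears 1 time(s)
  10: appears 1 time(s)
  15: appears 1 time(s)
  17: appears 3 time(s)
Step 2: The value 17 appears most frequently (3 times).
Step 3: Mode = 17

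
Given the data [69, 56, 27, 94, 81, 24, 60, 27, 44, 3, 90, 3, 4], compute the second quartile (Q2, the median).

44

Step 1: Sort the data: [3, 3, 4, 24, 27, 27, 44, 56, 60, 69, 81, 90, 94]
Step 2: n = 13
Step 3: Q2 is the median. Since n is odd, it is the middle value at position 7: 44
Step 4: Q2 = 44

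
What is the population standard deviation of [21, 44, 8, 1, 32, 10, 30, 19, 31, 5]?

13.315

Step 1: Compute the mean: 20.1
Step 2: Sum of squared deviations from the mean: 1772.9
Step 3: Population variance = 1772.9 / 10 = 177.29
Step 4: Standard deviation = sqrt(177.29) = 13.315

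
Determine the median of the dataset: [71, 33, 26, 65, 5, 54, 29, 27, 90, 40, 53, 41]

40.5

Step 1: Sort the data in ascending order: [5, 26, 27, 29, 33, 40, 41, 53, 54, 65, 71, 90]
Step 2: The number of values is n = 12.
Step 3: Since n is even, the median is the average of positions 6 and 7:
  Median = (40 + 41) / 2 = 40.5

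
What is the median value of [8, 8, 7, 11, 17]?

8

Step 1: Sort the data in ascending order: [7, 8, 8, 11, 17]
Step 2: The number of values is n = 5.
Step 3: Since n is odd, the median is the middle value at position 3: 8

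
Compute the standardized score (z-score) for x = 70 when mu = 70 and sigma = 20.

0

Step 1: Recall the z-score formula: z = (x - mu) / sigma
Step 2: Substitute values: z = (70 - 70) / 20
Step 3: z = 0 / 20 = 0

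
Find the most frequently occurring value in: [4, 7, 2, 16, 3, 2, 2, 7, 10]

2

Step 1: Count the frequency of each value:
  2: appears 3 time(s)
  3: appears 1 time(s)
  4: appears 1 time(s)
  7: appears 2 time(s)
  10: appears 1 time(s)
  16: appears 1 time(s)
Step 2: The value 2 appears most frequently (3 times).
Step 3: Mode = 2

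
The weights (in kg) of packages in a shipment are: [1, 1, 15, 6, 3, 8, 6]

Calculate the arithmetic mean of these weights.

5.7143

Step 1: Sum all values: 1 + 1 + 15 + 6 + 3 + 8 + 6 = 40
Step 2: Count the number of values: n = 7
Step 3: Mean = sum / n = 40 / 7 = 5.7143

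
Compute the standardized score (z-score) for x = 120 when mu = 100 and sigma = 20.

1

Step 1: Recall the z-score formula: z = (x - mu) / sigma
Step 2: Substitute values: z = (120 - 100) / 20
Step 3: z = 20 / 20 = 1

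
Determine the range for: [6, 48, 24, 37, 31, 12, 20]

42

Step 1: Identify the maximum value: max = 48
Step 2: Identify the minimum value: min = 6
Step 3: Range = max - min = 48 - 6 = 42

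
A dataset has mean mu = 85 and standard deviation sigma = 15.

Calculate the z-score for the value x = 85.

0

Step 1: Recall the z-score formula: z = (x - mu) / sigma
Step 2: Substitute values: z = (85 - 85) / 15
Step 3: z = 0 / 15 = 0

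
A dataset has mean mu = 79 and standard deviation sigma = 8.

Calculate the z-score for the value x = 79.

0

Step 1: Recall the z-score formula: z = (x - mu) / sigma
Step 2: Substitute values: z = (79 - 79) / 8
Step 3: z = 0 / 8 = 0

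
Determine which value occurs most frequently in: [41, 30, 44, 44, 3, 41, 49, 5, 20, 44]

44

Step 1: Count the frequency of each value:
  3: appears 1 time(s)
  5: appears 1 time(s)
  20: appears 1 time(s)
  30: appears 1 time(s)
  41: appears 2 time(s)
  44: appears 3 time(s)
  49: appears 1 time(s)
Step 2: The value 44 appears most frequently (3 times).
Step 3: Mode = 44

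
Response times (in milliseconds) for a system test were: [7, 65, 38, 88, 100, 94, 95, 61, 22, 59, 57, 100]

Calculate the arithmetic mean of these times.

65.5

Step 1: Sum all values: 7 + 65 + 38 + 88 + 100 + 94 + 95 + 61 + 22 + 59 + 57 + 100 = 786
Step 2: Count the number of values: n = 12
Step 3: Mean = sum / n = 786 / 12 = 65.5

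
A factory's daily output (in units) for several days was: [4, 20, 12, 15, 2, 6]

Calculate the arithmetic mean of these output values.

9.8333

Step 1: Sum all values: 4 + 20 + 12 + 15 + 2 + 6 = 59
Step 2: Count the number of values: n = 6
Step 3: Mean = sum / n = 59 / 6 = 9.8333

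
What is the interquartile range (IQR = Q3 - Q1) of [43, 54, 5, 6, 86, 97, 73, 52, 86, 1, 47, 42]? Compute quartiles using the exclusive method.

67.75

Step 1: Sort the data: [1, 5, 6, 42, 43, 47, 52, 54, 73, 86, 86, 97]
Step 2: n = 12
Step 3: Using the exclusive quartile method:
  Q1 = 15
  Q2 (median) = 49.5
  Q3 = 82.75
  IQR = Q3 - Q1 = 82.75 - 15 = 67.75
Step 4: IQR = 67.75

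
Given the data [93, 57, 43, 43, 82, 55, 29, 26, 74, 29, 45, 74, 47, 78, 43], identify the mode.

43

Step 1: Count the frequency of each value:
  26: appears 1 time(s)
  29: appears 2 time(s)
  43: appears 3 time(s)
  45: appears 1 time(s)
  47: appears 1 time(s)
  55: appears 1 time(s)
  57: appears 1 time(s)
  74: appears 2 time(s)
  78: appears 1 time(s)
  82: appears 1 time(s)
  93: appears 1 time(s)
Step 2: The value 43 appears most frequently (3 times).
Step 3: Mode = 43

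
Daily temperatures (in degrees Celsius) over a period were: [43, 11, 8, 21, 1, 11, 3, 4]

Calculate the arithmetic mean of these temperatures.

12.75

Step 1: Sum all values: 43 + 11 + 8 + 21 + 1 + 11 + 3 + 4 = 102
Step 2: Count the number of values: n = 8
Step 3: Mean = sum / n = 102 / 8 = 12.75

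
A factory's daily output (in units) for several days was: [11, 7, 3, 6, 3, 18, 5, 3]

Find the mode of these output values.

3

Step 1: Count the frequency of each value:
  3: appears 3 time(s)
  5: appears 1 time(s)
  6: appears 1 time(s)
  7: appears 1 time(s)
  11: appears 1 time(s)
  18: appears 1 time(s)
Step 2: The value 3 appears most frequently (3 times).
Step 3: Mode = 3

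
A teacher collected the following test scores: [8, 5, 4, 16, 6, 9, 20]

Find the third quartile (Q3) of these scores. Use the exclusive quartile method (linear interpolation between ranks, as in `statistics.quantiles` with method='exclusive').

16

Step 1: Sort the data: [4, 5, 6, 8, 9, 16, 20]
Step 2: n = 7
Step 3: Using the exclusive quartile method:
  Q1 = 5
  Q2 (median) = 8
  Q3 = 16
  IQR = Q3 - Q1 = 16 - 5 = 11
Step 4: Q3 = 16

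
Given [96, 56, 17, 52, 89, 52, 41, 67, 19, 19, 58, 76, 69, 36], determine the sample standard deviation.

25.117

Step 1: Compute the mean: 53.3571
Step 2: Sum of squared deviations from the mean: 8201.2143
Step 3: Sample variance = 8201.2143 / 13 = 630.8626
Step 4: Standard deviation = sqrt(630.8626) = 25.117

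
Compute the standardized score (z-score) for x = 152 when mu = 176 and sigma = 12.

-2

Step 1: Recall the z-score formula: z = (x - mu) / sigma
Step 2: Substitute values: z = (152 - 176) / 12
Step 3: z = -24 / 12 = -2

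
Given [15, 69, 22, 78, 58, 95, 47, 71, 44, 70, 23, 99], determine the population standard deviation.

26.7222

Step 1: Compute the mean: 57.5833
Step 2: Sum of squared deviations from the mean: 8568.9167
Step 3: Population variance = 8568.9167 / 12 = 714.0764
Step 4: Standard deviation = sqrt(714.0764) = 26.7222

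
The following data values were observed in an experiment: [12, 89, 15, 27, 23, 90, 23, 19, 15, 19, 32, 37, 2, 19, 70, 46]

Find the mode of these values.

19

Step 1: Count the frequency of each value:
  2: appears 1 time(s)
  12: appears 1 time(s)
  15: appears 2 time(s)
  19: appears 3 time(s)
  23: appears 2 time(s)
  27: appears 1 time(s)
  32: appears 1 time(s)
  37: appears 1 time(s)
  46: appears 1 time(s)
  70: appears 1 time(s)
  89: appears 1 time(s)
  90: appears 1 time(s)
Step 2: The value 19 appears most frequently (3 times).
Step 3: Mode = 19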